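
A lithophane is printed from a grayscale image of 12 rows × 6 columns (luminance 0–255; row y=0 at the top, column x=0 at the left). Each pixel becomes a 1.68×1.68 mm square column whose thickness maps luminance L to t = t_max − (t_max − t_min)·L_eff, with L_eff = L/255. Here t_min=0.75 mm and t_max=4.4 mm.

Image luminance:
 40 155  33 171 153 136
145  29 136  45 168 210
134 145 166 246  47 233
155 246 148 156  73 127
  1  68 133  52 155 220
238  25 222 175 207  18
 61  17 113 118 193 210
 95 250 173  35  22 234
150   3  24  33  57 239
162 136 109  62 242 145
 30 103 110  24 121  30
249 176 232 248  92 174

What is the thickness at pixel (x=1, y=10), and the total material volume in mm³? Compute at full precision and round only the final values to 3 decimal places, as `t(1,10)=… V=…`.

span = t_max - t_min = 4.4 - 0.75 = 3.650
L(1,10) = 103, L_eff = 103/255 = 0.403922
t(1,10) = 4.4 - 3.650·0.403922 = 2.926
Σt over all 12·6 pixels = 938021/5100 ≈ 183.9256863
V = pitch²·Σt = 1.68²·938021/5100 = 519.112

t(1,10)=2.926 V=519.112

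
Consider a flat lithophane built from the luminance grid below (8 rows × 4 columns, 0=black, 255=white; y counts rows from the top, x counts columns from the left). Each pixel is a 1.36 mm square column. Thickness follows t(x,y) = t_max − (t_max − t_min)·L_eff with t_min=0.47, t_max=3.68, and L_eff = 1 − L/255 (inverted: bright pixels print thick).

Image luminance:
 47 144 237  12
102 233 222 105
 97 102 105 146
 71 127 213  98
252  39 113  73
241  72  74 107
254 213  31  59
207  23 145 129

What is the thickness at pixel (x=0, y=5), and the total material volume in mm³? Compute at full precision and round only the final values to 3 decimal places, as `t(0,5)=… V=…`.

t(0,5)=3.504 V=123.116

span = t_max - t_min = 3.68 - 0.47 = 3.210
L(0,5) = 241, L_eff = 1 - 241/255 = 0.054902 (inverted)
t(0,5) = 3.68 - 3.210·0.054902 = 3.504
Σt over all 8·4 pixels = 565791/8500 ≈ 66.5636471
V = pitch²·Σt = 1.36²·565791/8500 = 123.116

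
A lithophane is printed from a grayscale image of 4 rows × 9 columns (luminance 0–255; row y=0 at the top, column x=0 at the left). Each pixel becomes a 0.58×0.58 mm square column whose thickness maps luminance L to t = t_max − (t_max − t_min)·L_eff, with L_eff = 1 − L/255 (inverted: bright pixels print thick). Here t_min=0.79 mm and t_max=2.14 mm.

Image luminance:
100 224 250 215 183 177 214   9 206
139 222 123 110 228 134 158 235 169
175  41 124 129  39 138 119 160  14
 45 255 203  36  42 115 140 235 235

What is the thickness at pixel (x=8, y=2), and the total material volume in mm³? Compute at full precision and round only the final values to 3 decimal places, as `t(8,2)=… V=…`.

span = t_max - t_min = 2.14 - 0.79 = 1.350
L(8,2) = 14, L_eff = 1 - 14/255 = 0.945098 (inverted)
t(8,2) = 2.14 - 1.350·0.945098 = 0.864
Σt over all 4·9 pixels = 96417/1700 ≈ 56.7158824
V = pitch²·Σt = 0.58²·96417/1700 = 19.079

t(8,2)=0.864 V=19.079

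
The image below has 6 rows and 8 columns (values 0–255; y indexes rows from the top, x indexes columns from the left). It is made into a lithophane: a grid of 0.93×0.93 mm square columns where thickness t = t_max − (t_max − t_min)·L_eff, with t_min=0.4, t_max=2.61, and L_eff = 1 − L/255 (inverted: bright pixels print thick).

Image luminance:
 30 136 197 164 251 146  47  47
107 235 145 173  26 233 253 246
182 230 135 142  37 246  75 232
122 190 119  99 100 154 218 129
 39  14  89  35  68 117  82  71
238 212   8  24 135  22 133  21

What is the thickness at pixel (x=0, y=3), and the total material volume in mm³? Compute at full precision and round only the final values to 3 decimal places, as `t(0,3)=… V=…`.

span = t_max - t_min = 2.61 - 0.4 = 2.210
L(0,3) = 122, L_eff = 1 - 122/255 = 0.521569 (inverted)
t(0,3) = 2.61 - 2.210·0.521569 = 1.457
Σt over all 6·8 pixels = 54401/750 ≈ 72.5346667
V = pitch²·Σt = 0.93²·54401/750 = 62.735

t(0,3)=1.457 V=62.735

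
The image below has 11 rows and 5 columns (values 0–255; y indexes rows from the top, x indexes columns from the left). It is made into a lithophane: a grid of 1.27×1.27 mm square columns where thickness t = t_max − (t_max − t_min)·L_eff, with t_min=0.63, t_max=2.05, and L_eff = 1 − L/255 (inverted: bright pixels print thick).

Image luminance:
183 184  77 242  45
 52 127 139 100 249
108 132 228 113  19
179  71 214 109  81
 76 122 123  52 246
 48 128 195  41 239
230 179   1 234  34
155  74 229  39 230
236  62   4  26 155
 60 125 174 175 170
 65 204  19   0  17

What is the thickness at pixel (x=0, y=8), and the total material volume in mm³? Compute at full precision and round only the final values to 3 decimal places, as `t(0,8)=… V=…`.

span = t_max - t_min = 2.05 - 0.63 = 1.420
L(0,8) = 236, L_eff = 1 - 236/255 = 0.074510 (inverted)
t(0,8) = 2.05 - 1.420·0.074510 = 1.944
Σt over all 11·5 pixels = 617291/8500 ≈ 72.6224706
V = pitch²·Σt = 1.27²·617291/8500 = 117.133

t(0,8)=1.944 V=117.133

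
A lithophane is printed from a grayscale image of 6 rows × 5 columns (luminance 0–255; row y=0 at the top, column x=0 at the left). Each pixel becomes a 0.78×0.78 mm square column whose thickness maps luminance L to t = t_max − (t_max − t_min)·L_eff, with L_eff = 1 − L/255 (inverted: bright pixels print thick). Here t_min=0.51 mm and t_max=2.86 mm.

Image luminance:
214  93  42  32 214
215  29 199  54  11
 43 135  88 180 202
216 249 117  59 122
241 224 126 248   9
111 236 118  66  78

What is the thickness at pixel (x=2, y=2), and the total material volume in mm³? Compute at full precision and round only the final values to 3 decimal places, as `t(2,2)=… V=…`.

t(2,2)=1.321 V=31.573

span = t_max - t_min = 2.86 - 0.51 = 2.350
L(2,2) = 88, L_eff = 1 - 88/255 = 0.654902 (inverted)
t(2,2) = 2.86 - 2.350·0.654902 = 1.321
Σt over all 6·5 pixels = 264667/5100 ≈ 51.8954902
V = pitch²·Σt = 0.78²·264667/5100 = 31.573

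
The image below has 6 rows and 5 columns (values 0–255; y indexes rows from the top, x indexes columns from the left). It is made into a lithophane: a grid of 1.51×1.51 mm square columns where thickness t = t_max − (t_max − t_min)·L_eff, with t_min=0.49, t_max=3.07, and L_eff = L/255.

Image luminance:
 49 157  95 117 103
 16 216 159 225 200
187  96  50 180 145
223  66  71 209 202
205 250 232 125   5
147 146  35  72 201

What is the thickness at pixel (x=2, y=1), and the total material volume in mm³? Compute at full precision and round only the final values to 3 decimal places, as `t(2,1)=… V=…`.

span = t_max - t_min = 3.07 - 0.49 = 2.580
L(2,1) = 159, L_eff = 159/255 = 0.623529
t(2,1) = 3.07 - 2.580·0.623529 = 1.461
Σt over all 6·5 pixels = 211513/4250 ≈ 49.7677647
V = pitch²·Σt = 1.51²·211513/4250 = 113.475

t(2,1)=1.461 V=113.475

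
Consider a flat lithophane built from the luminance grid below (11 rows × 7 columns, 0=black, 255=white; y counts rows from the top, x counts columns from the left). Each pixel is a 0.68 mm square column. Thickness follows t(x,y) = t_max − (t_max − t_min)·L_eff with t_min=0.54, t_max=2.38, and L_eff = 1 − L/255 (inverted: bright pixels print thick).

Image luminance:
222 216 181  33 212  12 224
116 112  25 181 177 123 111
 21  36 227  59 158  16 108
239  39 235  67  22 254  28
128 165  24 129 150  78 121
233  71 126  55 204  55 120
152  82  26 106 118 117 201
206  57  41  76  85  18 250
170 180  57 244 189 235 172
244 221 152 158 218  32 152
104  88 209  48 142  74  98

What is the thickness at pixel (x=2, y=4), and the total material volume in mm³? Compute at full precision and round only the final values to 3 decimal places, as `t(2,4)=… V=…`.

span = t_max - t_min = 2.38 - 0.54 = 1.840
L(2,4) = 24, L_eff = 1 - 24/255 = 0.905882 (inverted)
t(2,4) = 2.38 - 1.840·0.905882 = 0.713
Σt over all 11·7 pixels = 286993/2550 ≈ 112.5462745
V = pitch²·Σt = 0.68²·286993/2550 = 52.041

t(2,4)=0.713 V=52.041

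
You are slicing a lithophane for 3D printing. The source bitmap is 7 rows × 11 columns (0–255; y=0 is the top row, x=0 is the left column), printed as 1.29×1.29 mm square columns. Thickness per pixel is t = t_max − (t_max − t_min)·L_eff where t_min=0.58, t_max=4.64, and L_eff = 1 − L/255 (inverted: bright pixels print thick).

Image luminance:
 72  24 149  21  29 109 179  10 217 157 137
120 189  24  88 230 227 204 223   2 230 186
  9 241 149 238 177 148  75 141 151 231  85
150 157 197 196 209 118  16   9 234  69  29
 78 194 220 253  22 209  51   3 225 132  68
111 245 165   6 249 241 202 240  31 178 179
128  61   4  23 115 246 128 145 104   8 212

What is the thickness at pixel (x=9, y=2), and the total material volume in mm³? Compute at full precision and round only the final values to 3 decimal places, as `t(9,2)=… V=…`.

span = t_max - t_min = 4.64 - 0.58 = 4.060
L(9,2) = 231, L_eff = 1 - 231/255 = 0.094118 (inverted)
t(9,2) = 4.64 - 4.060·0.094118 = 4.258
Σt over all 7·11 pixels = 888937/4250 ≈ 209.1616471
V = pitch²·Σt = 1.29²·888937/4250 = 348.066

t(9,2)=4.258 V=348.066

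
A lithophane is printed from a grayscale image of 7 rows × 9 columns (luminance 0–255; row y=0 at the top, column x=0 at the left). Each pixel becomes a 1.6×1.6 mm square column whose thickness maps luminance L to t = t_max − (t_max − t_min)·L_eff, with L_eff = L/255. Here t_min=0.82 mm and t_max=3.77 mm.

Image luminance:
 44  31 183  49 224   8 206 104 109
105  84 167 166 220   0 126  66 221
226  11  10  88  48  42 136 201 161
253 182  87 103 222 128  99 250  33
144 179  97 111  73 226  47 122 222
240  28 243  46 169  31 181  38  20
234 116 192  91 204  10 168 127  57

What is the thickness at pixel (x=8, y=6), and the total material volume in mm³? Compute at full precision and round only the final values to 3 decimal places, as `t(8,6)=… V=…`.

span = t_max - t_min = 3.77 - 0.82 = 2.950
L(8,6) = 57, L_eff = 57/255 = 0.223529
t(8,6) = 3.77 - 2.950·0.223529 = 3.111
Σt over all 7·9 pixels = 25019/170 ≈ 147.1705882
V = pitch²·Σt = 1.6²·25019/170 = 376.757

t(8,6)=3.111 V=376.757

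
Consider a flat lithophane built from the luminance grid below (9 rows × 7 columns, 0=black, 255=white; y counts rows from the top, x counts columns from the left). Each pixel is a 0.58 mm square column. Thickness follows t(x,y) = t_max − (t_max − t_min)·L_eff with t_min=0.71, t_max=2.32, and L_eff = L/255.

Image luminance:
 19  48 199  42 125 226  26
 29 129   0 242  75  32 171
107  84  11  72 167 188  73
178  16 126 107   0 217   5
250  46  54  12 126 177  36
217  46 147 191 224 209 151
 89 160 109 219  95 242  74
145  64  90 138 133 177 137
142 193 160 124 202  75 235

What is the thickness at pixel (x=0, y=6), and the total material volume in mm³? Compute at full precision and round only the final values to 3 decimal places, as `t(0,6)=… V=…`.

t(0,6)=1.758 V=33.020

span = t_max - t_min = 2.32 - 0.71 = 1.610
L(0,6) = 89, L_eff = 89/255 = 0.349020
t(0,6) = 2.32 - 1.610·0.349020 = 1.758
Σt over all 9·7 pixels = 2502997/25500 ≈ 98.1567451
V = pitch²·Σt = 0.58²·2502997/25500 = 33.020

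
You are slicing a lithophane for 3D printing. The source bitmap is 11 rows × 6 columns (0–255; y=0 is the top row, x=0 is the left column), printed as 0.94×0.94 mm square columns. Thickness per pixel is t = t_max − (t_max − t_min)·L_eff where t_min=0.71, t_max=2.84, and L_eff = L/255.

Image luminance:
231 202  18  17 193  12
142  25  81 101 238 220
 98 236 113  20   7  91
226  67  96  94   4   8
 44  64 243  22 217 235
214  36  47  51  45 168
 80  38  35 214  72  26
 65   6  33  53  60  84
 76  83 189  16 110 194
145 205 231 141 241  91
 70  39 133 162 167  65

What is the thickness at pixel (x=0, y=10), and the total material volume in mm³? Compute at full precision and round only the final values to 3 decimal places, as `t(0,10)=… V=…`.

t(0,10)=2.255 V=113.588

span = t_max - t_min = 2.84 - 0.71 = 2.130
L(0,10) = 70, L_eff = 70/255 = 0.274510
t(0,10) = 2.84 - 2.130·0.274510 = 2.255
Σt over all 11·6 pixels = 109269/850 ≈ 128.5517647
V = pitch²·Σt = 0.94²·109269/850 = 113.588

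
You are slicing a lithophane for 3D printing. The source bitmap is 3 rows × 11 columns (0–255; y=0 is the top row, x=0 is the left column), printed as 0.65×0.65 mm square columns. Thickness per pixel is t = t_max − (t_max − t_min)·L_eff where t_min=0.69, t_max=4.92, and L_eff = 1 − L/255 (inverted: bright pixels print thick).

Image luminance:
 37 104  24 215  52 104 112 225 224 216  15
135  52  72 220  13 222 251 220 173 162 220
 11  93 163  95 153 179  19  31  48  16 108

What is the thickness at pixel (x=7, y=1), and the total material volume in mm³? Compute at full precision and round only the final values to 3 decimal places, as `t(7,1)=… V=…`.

t(7,1)=4.339 V=37.542

span = t_max - t_min = 4.92 - 0.69 = 4.230
L(7,1) = 220, L_eff = 1 - 220/255 = 0.137255 (inverted)
t(7,1) = 4.92 - 4.230·0.137255 = 4.339
Σt over all 3·11 pixels = 755289/8500 ≈ 88.8575294
V = pitch²·Σt = 0.65²·755289/8500 = 37.542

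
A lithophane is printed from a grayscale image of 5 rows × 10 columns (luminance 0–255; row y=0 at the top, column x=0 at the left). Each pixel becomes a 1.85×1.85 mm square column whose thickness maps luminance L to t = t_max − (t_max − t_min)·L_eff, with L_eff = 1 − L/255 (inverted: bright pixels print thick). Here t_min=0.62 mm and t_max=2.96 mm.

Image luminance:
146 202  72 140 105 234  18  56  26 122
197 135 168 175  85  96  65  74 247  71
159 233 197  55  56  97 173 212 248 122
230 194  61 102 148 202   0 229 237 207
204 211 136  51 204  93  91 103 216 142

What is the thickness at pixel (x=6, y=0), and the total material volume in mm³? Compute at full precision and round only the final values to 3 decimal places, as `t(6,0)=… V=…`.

span = t_max - t_min = 2.96 - 0.62 = 2.340
L(6,0) = 18, L_eff = 1 - 18/255 = 0.929412 (inverted)
t(6,0) = 2.96 - 2.340·0.929412 = 0.785
Σt over all 5·10 pixels = 406583/4250 ≈ 95.6665882
V = pitch²·Σt = 1.85²·406583/4250 = 327.419

t(6,0)=0.785 V=327.419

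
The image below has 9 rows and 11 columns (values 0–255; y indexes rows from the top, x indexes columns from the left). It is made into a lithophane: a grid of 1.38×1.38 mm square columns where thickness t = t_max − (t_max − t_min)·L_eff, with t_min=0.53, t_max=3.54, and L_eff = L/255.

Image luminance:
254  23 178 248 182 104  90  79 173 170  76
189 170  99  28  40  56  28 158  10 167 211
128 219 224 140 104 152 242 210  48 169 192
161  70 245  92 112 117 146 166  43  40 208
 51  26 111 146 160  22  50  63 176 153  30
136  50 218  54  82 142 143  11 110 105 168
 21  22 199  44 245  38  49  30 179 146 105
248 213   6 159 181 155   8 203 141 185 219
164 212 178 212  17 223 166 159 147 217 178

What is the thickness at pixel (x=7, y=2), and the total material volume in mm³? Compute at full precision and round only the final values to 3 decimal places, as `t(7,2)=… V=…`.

t(7,2)=1.061 V=378.848

span = t_max - t_min = 3.54 - 0.53 = 3.010
L(7,2) = 210, L_eff = 210/255 = 0.823529
t(7,2) = 3.54 - 3.010·0.823529 = 1.061
Σt over all 9·11 pixels = 1690931/8500 ≈ 198.9330588
V = pitch²·Σt = 1.38²·1690931/8500 = 378.848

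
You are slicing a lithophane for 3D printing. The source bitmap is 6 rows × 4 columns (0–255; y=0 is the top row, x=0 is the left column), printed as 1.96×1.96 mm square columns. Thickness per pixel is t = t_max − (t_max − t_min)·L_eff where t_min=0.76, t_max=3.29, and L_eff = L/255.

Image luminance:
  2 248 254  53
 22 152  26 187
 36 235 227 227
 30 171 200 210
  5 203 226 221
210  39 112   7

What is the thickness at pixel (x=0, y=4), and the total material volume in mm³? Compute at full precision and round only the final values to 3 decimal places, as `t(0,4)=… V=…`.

t(0,4)=3.240 V=177.440

span = t_max - t_min = 3.29 - 0.76 = 2.530
L(0,4) = 5, L_eff = 5/255 = 0.019608
t(0,4) = 3.29 - 2.530·0.019608 = 3.240
Σt over all 6·4 pixels = 392607/8500 ≈ 46.1890588
V = pitch²·Σt = 1.96²·392607/8500 = 177.440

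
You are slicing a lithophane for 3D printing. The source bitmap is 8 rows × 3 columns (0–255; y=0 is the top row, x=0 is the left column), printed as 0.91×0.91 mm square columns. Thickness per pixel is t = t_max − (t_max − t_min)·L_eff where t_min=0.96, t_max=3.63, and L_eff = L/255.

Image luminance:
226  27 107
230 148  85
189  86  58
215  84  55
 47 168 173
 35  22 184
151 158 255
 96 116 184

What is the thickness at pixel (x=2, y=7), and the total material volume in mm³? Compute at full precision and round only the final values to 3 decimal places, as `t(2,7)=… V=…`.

t(2,7)=1.703 V=45.274

span = t_max - t_min = 3.63 - 0.96 = 2.670
L(2,7) = 184, L_eff = 184/255 = 0.721569
t(2,7) = 3.63 - 2.670·0.721569 = 1.703
Σt over all 8·3 pixels = 464709/8500 ≈ 54.6716471
V = pitch²·Σt = 0.91²·464709/8500 = 45.274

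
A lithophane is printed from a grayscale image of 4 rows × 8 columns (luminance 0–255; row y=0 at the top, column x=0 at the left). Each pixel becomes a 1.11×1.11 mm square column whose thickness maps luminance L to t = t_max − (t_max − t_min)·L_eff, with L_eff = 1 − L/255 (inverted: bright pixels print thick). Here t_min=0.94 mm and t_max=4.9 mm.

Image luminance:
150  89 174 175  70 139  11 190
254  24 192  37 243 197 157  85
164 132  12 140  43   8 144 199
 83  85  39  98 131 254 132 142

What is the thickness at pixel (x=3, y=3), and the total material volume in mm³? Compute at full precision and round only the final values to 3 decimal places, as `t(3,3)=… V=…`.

t(3,3)=2.462 V=113.463

span = t_max - t_min = 4.9 - 0.94 = 3.960
L(3,3) = 98, L_eff = 1 - 98/255 = 0.615686 (inverted)
t(3,3) = 4.9 - 3.960·0.615686 = 2.462
Σt over all 4·8 pixels = 195689/2125 ≈ 92.0889412
V = pitch²·Σt = 1.11²·195689/2125 = 113.463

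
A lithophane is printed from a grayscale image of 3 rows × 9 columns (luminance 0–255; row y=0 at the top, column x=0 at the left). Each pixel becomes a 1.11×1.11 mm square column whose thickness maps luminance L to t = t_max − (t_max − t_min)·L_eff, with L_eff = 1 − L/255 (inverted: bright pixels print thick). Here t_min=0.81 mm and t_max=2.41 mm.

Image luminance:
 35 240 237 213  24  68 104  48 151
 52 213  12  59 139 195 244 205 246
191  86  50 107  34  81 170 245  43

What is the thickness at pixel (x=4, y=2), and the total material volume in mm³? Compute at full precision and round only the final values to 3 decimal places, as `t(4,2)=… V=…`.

span = t_max - t_min = 2.41 - 0.81 = 1.600
L(4,2) = 34, L_eff = 1 - 34/255 = 0.866667 (inverted)
t(4,2) = 2.41 - 1.600·0.866667 = 1.023
Σt over all 3·9 pixels = 74427/1700 ≈ 43.7805882
V = pitch²·Σt = 1.11²·74427/1700 = 53.942

t(4,2)=1.023 V=53.942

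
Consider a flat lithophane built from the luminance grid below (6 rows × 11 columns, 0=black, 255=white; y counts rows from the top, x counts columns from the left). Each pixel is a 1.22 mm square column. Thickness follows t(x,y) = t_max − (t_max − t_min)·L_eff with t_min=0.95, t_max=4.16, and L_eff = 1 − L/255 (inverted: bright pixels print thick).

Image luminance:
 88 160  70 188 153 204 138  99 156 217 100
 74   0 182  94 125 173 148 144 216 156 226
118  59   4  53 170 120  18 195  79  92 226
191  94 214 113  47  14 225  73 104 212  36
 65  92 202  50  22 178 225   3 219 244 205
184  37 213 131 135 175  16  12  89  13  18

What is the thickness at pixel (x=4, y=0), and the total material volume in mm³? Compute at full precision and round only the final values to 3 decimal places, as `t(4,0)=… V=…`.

t(4,0)=2.876 V=245.012

span = t_max - t_min = 4.16 - 0.95 = 3.210
L(4,0) = 153, L_eff = 1 - 153/255 = 0.400000 (inverted)
t(4,0) = 4.16 - 3.210·0.400000 = 2.876
Σt over all 6·11 pixels = 699611/4250 ≈ 164.6143529
V = pitch²·Σt = 1.22²·699611/4250 = 245.012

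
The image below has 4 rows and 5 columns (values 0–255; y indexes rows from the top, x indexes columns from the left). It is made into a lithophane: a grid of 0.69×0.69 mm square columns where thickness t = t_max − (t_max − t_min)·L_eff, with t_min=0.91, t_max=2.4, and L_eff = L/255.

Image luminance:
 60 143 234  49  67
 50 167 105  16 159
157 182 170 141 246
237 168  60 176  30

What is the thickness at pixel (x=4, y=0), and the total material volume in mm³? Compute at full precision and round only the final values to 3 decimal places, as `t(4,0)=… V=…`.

t(4,0)=2.009 V=15.573

span = t_max - t_min = 2.4 - 0.91 = 1.490
L(4,0) = 67, L_eff = 67/255 = 0.262745
t(4,0) = 2.4 - 1.490·0.262745 = 2.009
Σt over all 4·5 pixels = 834067/25500 ≈ 32.7085098
V = pitch²·Σt = 0.69²·834067/25500 = 15.573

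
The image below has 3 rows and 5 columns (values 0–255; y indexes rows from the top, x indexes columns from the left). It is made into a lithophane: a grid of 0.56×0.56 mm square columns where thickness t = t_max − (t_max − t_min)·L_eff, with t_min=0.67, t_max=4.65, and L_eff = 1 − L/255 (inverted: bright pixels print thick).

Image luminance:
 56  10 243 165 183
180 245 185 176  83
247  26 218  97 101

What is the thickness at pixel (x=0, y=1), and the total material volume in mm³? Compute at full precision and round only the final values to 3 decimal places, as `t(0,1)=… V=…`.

span = t_max - t_min = 4.65 - 0.67 = 3.980
L(0,1) = 180, L_eff = 1 - 180/255 = 0.294118 (inverted)
t(0,1) = 4.65 - 3.980·0.294118 = 3.479
Σt over all 3·5 pixels = 227569/5100 ≈ 44.6213725
V = pitch²·Σt = 0.56²·227569/5100 = 13.993

t(0,1)=3.479 V=13.993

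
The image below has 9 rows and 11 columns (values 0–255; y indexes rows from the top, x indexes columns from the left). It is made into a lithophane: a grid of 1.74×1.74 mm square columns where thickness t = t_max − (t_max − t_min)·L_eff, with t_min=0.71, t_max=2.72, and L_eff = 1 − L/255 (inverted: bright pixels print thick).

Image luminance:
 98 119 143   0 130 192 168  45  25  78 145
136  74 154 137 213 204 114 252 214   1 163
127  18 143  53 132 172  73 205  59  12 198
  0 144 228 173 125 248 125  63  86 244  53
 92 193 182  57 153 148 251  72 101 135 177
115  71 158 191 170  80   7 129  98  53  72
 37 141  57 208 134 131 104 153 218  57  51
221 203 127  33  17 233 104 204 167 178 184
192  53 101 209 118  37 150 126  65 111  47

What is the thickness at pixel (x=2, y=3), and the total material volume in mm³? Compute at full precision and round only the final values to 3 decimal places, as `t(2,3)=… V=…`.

span = t_max - t_min = 2.72 - 0.71 = 2.010
L(2,3) = 228, L_eff = 1 - 228/255 = 0.105882 (inverted)
t(2,3) = 2.72 - 2.010·0.105882 = 2.507
Σt over all 9·11 pixels = 1425719/8500 ≈ 167.7316471
V = pitch²·Σt = 1.74²·1425719/8500 = 507.824

t(2,3)=2.507 V=507.824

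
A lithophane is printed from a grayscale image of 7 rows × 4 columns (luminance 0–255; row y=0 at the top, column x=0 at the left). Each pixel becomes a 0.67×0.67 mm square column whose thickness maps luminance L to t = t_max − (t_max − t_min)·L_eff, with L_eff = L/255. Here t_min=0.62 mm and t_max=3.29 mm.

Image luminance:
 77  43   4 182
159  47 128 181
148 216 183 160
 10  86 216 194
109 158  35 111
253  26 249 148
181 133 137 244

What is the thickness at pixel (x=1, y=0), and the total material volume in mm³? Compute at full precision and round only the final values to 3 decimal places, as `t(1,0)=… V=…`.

span = t_max - t_min = 3.29 - 0.62 = 2.670
L(1,0) = 43, L_eff = 43/255 = 0.168627
t(1,0) = 3.29 - 2.670·0.168627 = 2.840
Σt over all 7·4 pixels = 221609/4250 ≈ 52.1432941
V = pitch²·Σt = 0.67²·221609/4250 = 23.407

t(1,0)=2.840 V=23.407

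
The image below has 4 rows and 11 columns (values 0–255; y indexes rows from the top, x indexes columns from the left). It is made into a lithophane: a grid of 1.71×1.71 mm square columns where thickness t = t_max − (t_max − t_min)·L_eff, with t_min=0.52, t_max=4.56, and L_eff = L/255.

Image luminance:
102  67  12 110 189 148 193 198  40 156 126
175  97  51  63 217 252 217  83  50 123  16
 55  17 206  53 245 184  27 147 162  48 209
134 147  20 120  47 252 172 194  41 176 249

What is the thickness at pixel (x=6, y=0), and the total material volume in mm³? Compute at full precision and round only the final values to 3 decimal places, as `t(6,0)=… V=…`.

span = t_max - t_min = 4.56 - 0.52 = 4.040
L(6,0) = 193, L_eff = 193/255 = 0.756863
t(6,0) = 4.56 - 4.040·0.756863 = 1.502
Σt over all 4·11 pixels = 142898/1275 ≈ 112.0768627
V = pitch²·Σt = 1.71²·142898/1275 = 327.724

t(6,0)=1.502 V=327.724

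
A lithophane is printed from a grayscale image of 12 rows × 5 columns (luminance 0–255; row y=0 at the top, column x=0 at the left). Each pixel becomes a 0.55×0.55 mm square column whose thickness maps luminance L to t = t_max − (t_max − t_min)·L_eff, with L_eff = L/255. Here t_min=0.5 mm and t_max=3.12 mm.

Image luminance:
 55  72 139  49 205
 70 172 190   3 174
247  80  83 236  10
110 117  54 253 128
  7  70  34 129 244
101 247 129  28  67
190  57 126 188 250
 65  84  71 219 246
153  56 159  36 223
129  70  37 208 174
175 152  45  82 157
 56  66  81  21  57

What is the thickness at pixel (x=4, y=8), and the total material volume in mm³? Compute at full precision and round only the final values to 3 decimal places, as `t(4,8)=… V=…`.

t(4,8)=0.829 V=34.449

span = t_max - t_min = 3.12 - 0.5 = 2.620
L(4,8) = 223, L_eff = 223/255 = 0.874510
t(4,8) = 3.12 - 2.620·0.874510 = 0.829
Σt over all 12·5 pixels = 725992/6375 ≈ 113.8810980
V = pitch²·Σt = 0.55²·725992/6375 = 34.449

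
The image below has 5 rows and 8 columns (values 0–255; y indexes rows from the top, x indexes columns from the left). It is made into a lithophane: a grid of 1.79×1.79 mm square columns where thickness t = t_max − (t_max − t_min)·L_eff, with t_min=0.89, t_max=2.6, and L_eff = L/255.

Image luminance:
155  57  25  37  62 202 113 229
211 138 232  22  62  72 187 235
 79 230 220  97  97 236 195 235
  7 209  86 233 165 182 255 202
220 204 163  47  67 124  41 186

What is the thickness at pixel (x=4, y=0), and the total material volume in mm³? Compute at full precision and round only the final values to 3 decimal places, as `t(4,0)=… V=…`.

t(4,0)=2.184 V=208.198

span = t_max - t_min = 2.6 - 0.89 = 1.710
L(4,0) = 62, L_eff = 62/255 = 0.243137
t(4,0) = 2.6 - 1.710·0.243137 = 2.184
Σt over all 5·8 pixels = 552317/8500 ≈ 64.9784706
V = pitch²·Σt = 1.79²·552317/8500 = 208.198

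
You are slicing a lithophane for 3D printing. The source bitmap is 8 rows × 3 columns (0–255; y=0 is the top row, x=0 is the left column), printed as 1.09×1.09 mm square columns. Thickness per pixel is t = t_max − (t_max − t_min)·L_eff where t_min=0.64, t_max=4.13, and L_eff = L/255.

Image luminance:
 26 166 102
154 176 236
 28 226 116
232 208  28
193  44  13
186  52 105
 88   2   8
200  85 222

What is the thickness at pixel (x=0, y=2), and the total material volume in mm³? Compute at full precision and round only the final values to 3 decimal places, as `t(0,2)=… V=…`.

span = t_max - t_min = 4.13 - 0.64 = 3.490
L(0,2) = 28, L_eff = 28/255 = 0.109804
t(0,2) = 4.13 - 3.490·0.109804 = 3.747
Σt over all 8·3 pixels = 379214/6375 ≈ 59.4845490
V = pitch²·Σt = 1.09²·379214/6375 = 70.674

t(0,2)=3.747 V=70.674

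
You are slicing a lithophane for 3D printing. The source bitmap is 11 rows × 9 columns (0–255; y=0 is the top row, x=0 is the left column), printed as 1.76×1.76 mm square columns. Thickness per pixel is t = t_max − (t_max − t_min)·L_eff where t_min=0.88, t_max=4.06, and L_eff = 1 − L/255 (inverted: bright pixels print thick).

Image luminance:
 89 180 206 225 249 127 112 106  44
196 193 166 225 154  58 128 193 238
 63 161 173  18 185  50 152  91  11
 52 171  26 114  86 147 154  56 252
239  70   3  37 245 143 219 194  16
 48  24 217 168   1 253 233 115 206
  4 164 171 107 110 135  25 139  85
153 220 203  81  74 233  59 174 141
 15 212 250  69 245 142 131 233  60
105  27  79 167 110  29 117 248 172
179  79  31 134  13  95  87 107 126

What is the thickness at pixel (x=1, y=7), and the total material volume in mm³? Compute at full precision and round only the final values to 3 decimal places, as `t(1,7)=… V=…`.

span = t_max - t_min = 4.06 - 0.88 = 3.180
L(1,7) = 220, L_eff = 1 - 220/255 = 0.137255 (inverted)
t(1,7) = 4.06 - 3.180·0.137255 = 3.624
Σt over all 11·9 pixels = 524913/2125 ≈ 247.0178824
V = pitch²·Σt = 1.76²·524913/2125 = 765.163

t(1,7)=3.624 V=765.163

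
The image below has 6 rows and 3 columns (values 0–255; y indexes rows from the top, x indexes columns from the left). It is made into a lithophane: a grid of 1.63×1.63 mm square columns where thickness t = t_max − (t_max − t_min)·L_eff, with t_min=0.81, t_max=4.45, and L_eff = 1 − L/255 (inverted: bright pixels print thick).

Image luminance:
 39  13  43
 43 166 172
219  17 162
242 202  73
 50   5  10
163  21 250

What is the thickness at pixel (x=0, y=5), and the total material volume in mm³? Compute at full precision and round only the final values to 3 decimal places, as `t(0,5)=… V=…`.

t(0,5)=3.137 V=110.418

span = t_max - t_min = 4.45 - 0.81 = 3.640
L(0,5) = 163, L_eff = 1 - 163/255 = 0.360784 (inverted)
t(0,5) = 4.45 - 3.640·0.360784 = 3.137
Σt over all 6·3 pixels = 1413/34 ≈ 41.5588235
V = pitch²·Σt = 1.63²·1413/34 = 110.418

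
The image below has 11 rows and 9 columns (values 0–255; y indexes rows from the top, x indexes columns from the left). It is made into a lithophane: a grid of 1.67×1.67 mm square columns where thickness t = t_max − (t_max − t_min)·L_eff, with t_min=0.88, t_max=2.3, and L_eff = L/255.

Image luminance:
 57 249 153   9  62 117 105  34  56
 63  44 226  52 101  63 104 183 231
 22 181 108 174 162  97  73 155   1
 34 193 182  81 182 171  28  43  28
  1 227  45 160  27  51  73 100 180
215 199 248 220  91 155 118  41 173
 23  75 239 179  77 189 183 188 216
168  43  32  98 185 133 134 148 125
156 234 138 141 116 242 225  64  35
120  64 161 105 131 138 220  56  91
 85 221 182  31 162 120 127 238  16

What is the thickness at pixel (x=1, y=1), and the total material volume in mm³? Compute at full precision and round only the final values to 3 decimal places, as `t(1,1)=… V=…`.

t(1,1)=2.055 V=445.531

span = t_max - t_min = 2.3 - 0.88 = 1.420
L(1,1) = 44, L_eff = 44/255 = 0.172549
t(1,1) = 2.3 - 1.420·0.172549 = 2.055
Σt over all 11·9 pixels = 2036833/12750 ≈ 159.7516078
V = pitch²·Σt = 1.67²·2036833/12750 = 445.531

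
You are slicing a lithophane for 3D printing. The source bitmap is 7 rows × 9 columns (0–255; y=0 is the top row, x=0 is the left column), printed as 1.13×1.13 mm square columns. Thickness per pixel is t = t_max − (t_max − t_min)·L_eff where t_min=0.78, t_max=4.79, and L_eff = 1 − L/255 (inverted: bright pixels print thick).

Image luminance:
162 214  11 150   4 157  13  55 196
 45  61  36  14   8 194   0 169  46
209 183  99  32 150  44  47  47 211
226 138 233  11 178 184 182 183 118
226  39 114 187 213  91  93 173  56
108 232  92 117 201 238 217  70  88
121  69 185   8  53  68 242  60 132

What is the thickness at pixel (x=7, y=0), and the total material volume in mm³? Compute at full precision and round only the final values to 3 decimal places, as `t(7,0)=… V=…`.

t(7,0)=1.645 V=213.406

span = t_max - t_min = 4.79 - 0.78 = 4.010
L(7,0) = 55, L_eff = 1 - 55/255 = 0.784314 (inverted)
t(7,0) = 4.79 - 4.010·0.784314 = 1.645
Σt over all 7·9 pixels = 1420591/8500 ≈ 167.1283529
V = pitch²·Σt = 1.13²·1420591/8500 = 213.406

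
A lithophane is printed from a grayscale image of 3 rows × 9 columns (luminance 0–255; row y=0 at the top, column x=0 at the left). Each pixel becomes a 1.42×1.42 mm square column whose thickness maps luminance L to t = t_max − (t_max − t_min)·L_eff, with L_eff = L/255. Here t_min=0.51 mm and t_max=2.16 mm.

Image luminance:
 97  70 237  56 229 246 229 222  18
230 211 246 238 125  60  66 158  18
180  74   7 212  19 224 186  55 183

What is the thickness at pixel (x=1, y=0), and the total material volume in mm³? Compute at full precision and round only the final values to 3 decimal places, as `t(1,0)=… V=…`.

t(1,0)=1.707 V=66.764

span = t_max - t_min = 2.16 - 0.51 = 1.650
L(1,0) = 70, L_eff = 70/255 = 0.274510
t(1,0) = 2.16 - 1.650·0.274510 = 1.707
Σt over all 3·9 pixels = 14072/425 ≈ 33.1105882
V = pitch²·Σt = 1.42²·14072/425 = 66.764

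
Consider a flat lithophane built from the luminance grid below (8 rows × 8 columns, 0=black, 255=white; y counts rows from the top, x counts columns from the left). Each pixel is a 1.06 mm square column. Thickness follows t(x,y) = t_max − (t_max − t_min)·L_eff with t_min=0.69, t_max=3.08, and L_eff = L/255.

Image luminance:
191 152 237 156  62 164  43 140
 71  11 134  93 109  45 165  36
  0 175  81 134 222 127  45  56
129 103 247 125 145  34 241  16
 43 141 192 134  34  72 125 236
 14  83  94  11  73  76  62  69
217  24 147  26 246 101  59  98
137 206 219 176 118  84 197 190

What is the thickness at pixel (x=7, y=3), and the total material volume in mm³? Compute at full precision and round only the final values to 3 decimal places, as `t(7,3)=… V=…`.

span = t_max - t_min = 3.08 - 0.69 = 2.390
L(7,3) = 16, L_eff = 16/255 = 0.062745
t(7,3) = 3.08 - 2.390·0.062745 = 2.930
Σt over all 8·8 pixels = 3259633/25500 ≈ 127.8287451
V = pitch²·Σt = 1.06²·3259633/25500 = 143.628

t(7,3)=2.930 V=143.628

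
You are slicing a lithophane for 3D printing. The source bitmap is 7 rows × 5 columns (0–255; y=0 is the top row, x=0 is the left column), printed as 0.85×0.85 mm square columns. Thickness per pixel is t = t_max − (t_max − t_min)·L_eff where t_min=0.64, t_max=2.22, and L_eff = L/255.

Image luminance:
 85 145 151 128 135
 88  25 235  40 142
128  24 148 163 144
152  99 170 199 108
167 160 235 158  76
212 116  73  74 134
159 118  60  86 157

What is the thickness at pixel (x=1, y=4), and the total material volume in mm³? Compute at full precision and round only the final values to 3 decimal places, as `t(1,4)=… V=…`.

span = t_max - t_min = 2.22 - 0.64 = 1.580
L(1,4) = 160, L_eff = 160/255 = 0.627451
t(1,4) = 2.22 - 1.580·0.627451 = 1.229
Σt over all 7·5 pixels = 211883/4250 ≈ 49.8548235
V = pitch²·Σt = 0.85²·211883/4250 = 36.020

t(1,4)=1.229 V=36.020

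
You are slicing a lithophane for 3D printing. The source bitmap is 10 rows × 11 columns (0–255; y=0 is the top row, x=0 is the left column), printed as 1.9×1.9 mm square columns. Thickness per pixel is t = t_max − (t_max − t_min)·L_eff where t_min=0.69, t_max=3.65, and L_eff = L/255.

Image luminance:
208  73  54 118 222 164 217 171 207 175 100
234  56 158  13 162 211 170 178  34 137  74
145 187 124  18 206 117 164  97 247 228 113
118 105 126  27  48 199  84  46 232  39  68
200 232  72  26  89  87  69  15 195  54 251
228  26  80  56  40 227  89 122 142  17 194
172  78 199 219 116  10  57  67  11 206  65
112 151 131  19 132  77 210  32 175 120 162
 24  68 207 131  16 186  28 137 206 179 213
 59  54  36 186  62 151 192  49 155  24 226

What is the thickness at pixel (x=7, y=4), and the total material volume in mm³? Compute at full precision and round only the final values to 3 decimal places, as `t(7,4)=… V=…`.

span = t_max - t_min = 3.65 - 0.69 = 2.960
L(7,4) = 15, L_eff = 15/255 = 0.058824
t(7,4) = 3.65 - 2.960·0.058824 = 3.476
Σt over all 10·11 pixels = 624373/2550 ≈ 244.8521569
V = pitch²·Σt = 1.9²·624373/2550 = 883.916

t(7,4)=3.476 V=883.916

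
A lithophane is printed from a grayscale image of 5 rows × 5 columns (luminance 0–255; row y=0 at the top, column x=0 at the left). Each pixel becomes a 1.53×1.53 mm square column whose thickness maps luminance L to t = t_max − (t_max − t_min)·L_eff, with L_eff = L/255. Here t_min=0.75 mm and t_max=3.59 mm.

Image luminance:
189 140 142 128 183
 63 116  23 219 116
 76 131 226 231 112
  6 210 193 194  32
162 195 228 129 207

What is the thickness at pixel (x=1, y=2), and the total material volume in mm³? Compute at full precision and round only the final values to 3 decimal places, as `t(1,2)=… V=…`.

span = t_max - t_min = 3.59 - 0.75 = 2.840
L(1,2) = 131, L_eff = 131/255 = 0.513725
t(1,2) = 3.59 - 2.840·0.513725 = 2.131
Σt over all 5·5 pixels = 417247/8500 ≈ 49.0878824
V = pitch²·Σt = 1.53²·417247/8500 = 114.910

t(1,2)=2.131 V=114.910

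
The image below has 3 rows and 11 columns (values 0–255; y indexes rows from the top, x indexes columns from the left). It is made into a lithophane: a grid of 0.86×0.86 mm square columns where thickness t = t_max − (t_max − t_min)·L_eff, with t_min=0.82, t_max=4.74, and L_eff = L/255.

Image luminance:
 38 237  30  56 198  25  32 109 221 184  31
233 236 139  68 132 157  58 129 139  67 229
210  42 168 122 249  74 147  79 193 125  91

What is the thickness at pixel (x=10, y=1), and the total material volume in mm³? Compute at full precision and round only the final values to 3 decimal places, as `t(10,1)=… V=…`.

t(10,1)=1.220 V=67.390

span = t_max - t_min = 4.74 - 0.82 = 3.920
L(10,1) = 229, L_eff = 229/255 = 0.898039
t(10,1) = 4.74 - 3.920·0.898039 = 1.220
Σt over all 3·11 pixels = 387249/4250 ≈ 91.1174118
V = pitch²·Σt = 0.86²·387249/4250 = 67.390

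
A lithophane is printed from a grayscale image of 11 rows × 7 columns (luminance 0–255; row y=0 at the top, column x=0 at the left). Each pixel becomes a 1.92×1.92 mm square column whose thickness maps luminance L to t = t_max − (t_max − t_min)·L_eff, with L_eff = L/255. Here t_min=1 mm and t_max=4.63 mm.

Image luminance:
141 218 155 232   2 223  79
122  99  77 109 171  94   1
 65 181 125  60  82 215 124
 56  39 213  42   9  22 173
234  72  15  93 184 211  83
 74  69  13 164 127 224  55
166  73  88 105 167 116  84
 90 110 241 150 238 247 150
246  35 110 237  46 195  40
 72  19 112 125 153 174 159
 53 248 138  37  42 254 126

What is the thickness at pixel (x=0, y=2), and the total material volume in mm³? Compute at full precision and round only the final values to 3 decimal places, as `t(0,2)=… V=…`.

span = t_max - t_min = 4.63 - 1 = 3.630
L(0,2) = 65, L_eff = 65/255 = 0.254902
t(0,2) = 4.63 - 3.630·0.254902 = 3.705
Σt over all 11·7 pixels = 946891/4250 ≈ 222.7978824
V = pitch²·Σt = 1.92²·946891/4250 = 821.322

t(0,2)=3.705 V=821.322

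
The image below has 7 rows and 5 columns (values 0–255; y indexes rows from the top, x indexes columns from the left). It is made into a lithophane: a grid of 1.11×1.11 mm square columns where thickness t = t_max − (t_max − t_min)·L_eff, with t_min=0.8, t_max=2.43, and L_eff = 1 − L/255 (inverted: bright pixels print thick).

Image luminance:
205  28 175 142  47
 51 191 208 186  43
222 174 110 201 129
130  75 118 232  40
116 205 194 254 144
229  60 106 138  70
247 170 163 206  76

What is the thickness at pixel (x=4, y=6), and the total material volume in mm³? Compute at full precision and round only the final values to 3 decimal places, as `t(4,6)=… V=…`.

span = t_max - t_min = 2.43 - 0.8 = 1.630
L(4,6) = 76, L_eff = 1 - 76/255 = 0.701961 (inverted)
t(4,6) = 2.43 - 1.630·0.701961 = 1.286
Σt over all 7·5 pixels = 102857/1700 ≈ 60.5041176
V = pitch²·Σt = 1.11²·102857/1700 = 74.547

t(4,6)=1.286 V=74.547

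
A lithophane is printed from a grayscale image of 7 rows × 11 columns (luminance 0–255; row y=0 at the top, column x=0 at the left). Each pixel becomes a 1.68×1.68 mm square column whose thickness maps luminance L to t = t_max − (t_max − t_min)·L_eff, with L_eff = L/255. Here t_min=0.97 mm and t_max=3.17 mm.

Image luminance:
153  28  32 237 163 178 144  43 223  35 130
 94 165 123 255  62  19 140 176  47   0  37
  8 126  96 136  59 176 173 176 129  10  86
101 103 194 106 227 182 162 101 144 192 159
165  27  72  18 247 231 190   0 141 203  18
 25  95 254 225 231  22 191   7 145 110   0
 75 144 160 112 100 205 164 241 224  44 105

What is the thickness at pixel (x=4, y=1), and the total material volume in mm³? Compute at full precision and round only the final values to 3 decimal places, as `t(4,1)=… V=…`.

span = t_max - t_min = 3.17 - 0.97 = 2.200
L(4,1) = 62, L_eff = 62/255 = 0.243137
t(4,1) = 3.17 - 2.200·0.243137 = 2.635
Σt over all 7·11 pixels = 165187/1020 ≈ 161.9480392
V = pitch²·Σt = 1.68²·165187/1020 = 457.082

t(4,1)=2.635 V=457.082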